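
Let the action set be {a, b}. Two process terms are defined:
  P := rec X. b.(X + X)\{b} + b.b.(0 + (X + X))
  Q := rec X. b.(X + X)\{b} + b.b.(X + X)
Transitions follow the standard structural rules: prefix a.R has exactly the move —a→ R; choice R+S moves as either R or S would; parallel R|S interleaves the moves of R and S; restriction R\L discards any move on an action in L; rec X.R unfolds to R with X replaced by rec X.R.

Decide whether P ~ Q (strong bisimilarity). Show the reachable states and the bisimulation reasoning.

YES

Reachable graph of P (4 states):
  u0 = rec X. b.(X + X)\{b} + b.b.(0 + (X + X)) ⊢ —b→ u1, —b→ u2
  u1 = ((rec X. b.(X + X)\{b} + b.b.(0 + (X + X))) + (rec X. b.(X + X)\{b} + b.b.(0 + (X + X))))\{b} ⊢ ·
  u2 = b.(0 + ((rec X. b.(X + X)\{b} + b.b.(0 + (X + X))) + (rec X. b.(X + X)\{b} + b.b.(0 + (X + X))))) ⊢ —b→ u3
  u3 = 0 + ((rec X. b.(X + X)\{b} + b.b.(0 + (X + X))) + (rec X. b.(X + X)\{b} + b.b.(0 + (X + X)))) ⊢ —b→ u1, —b→ u2
Reachable graph of Q (4 states):
  v0 = rec X. b.(X + X)\{b} + b.b.(X + X) ⊢ —b→ v1, —b→ v2
  v1 = ((rec X. b.(X + X)\{b} + b.b.(X + X)) + (rec X. b.(X + X)\{b} + b.b.(X + X)))\{b} ⊢ ·
  v2 = b.((rec X. b.(X + X)\{b} + b.b.(X + X)) + (rec X. b.(X + X)\{b} + b.b.(X + X))) ⊢ —b→ v3
  v3 = (rec X. b.(X + X)\{b} + b.b.(X + X)) + (rec X. b.(X + X)\{b} + b.b.(X + X)) ⊢ —b→ v1, —b→ v2
Bisimilarity quotient blocks:
  B0 = {u0, u3, v0, v3}
  B1 = {u2, v2}
  B2 = {u1, v1}
u0 ∈ B0, v0 ∈ B0 → same block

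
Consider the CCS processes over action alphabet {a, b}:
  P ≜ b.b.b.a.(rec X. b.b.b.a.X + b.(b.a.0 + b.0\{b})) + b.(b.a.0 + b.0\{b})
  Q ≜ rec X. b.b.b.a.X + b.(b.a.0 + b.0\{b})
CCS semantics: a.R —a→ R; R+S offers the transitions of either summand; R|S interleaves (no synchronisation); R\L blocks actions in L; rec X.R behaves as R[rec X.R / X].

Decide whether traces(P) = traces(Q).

Reachable graph of P (9 states):
  s0 = b.b.b.a.(rec X. b.b.b.a.X + b.(b.a.0 + b.0\{b})) + b.(b.a.0 + b.0\{b}) ⊢ —b→ s1, —b→ s2
  s1 = b.a.0 + b.0\{b} ⊢ —b→ s3, —b→ s4
  s2 = b.b.a.(rec X. b.b.b.a.X + b.(b.a.0 + b.0\{b})) ⊢ —b→ s5
  s3 = 0\{b} ⊢ ·
  s4 = a.0 ⊢ —a→ s6
  s5 = b.a.(rec X. b.b.b.a.X + b.(b.a.0 + b.0\{b})) ⊢ —b→ s7
  s6 = 0 ⊢ ·
  s7 = a.(rec X. b.b.b.a.X + b.(b.a.0 + b.0\{b})) ⊢ —a→ s8
  s8 = rec X. b.b.b.a.X + b.(b.a.0 + b.0\{b}) ⊢ —b→ s1, —b→ s2
Reachable graph of Q (8 states):
  t0 = rec X. b.b.b.a.X + b.(b.a.0 + b.0\{b}) ⊢ —b→ t1, —b→ t2
  t1 = b.a.0 + b.0\{b} ⊢ —b→ t3, —b→ t4
  t2 = b.b.a.(rec X. b.b.b.a.X + b.(b.a.0 + b.0\{b})) ⊢ —b→ t5
  t3 = 0\{b} ⊢ ·
  t4 = a.0 ⊢ —a→ t6
  t5 = b.a.(rec X. b.b.b.a.X + b.(b.a.0 + b.0\{b})) ⊢ —b→ t7
  t6 = 0 ⊢ ·
  t7 = a.(rec X. b.b.b.a.X + b.(b.a.0 + b.0\{b})) ⊢ —a→ t0
Bisimilarity quotient blocks:
  B0 = {s0, s8, t0}
  B1 = {s1, t1}
  B2 = {s3, s6, t3, t6}
  B3 = {s4, t4}
  B4 = {s2, t2}
  B5 = {s5, t5}
  B6 = {s7, t7}
s0 ∈ B0, t0 ∈ B0 → same block
Bisimilar ⇒ trace-equivalent.

traces(P) = traces(Q)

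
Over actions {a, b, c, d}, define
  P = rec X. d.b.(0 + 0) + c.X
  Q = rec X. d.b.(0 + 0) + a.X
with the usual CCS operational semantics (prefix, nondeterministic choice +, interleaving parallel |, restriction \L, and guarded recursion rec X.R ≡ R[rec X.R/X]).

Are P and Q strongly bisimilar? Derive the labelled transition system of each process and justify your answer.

P's transition system — 3 states:
  m0 = rec X. d.b.(0 + 0) + c.X | -c-> m0, -d-> m1
  m1 = b.(0 + 0) | -b-> m2
  m2 = 0 + 0 | deadlocked
Q's transition system — 3 states:
  n0 = rec X. d.b.(0 + 0) + a.X | -a-> n0, -d-> n1
  n1 = b.(0 + 0) | -b-> n2
  n2 = 0 + 0 | deadlocked
Coarsest stable partition (strong bisimilarity classes):
  B0 = {m0}
  B1 = {m1, n1}
  B2 = {m2, n2}
  B3 = {n0}
m0 ∈ B0, n0 ∈ B3 → different blocks

not bisimilar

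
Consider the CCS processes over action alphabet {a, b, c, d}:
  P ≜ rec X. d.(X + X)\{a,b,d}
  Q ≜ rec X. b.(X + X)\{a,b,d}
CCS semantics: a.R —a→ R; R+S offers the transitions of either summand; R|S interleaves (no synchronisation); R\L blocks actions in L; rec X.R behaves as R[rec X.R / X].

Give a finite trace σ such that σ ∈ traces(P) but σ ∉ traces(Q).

P's transition system — 2 states:
  p0 = rec X. d.(X + X)\{a,b,d} → ··d··> p1
  p1 = ((rec X. d.(X + X)\{a,b,d}) + (rec X. d.(X + X)\{a,b,d}))\{a,b,d} → ·
Q's transition system — 2 states:
  q0 = rec X. b.(X + X)\{a,b,d} → ··b··> q1
  q1 = ((rec X. b.(X + X)\{a,b,d}) + (rec X. b.(X + X)\{a,b,d}))\{a,b,d} → ·
Run σ = ⟨d⟩ on P: start {p0}
  [1] d ⇒ {p1}
  P completes σ.
Run σ = ⟨d⟩ on Q: start {q0}
  [1] d ⇒ ∅ (Q stuck)

d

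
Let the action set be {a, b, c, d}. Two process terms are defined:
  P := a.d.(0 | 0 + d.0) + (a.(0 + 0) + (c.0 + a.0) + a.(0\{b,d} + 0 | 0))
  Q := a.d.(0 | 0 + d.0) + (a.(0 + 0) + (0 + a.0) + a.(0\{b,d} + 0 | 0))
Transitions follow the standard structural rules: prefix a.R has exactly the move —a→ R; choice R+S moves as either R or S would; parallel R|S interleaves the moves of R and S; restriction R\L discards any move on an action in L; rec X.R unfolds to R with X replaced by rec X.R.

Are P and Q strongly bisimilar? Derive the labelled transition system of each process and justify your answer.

NO

P's transition system — 6 states:
  m0 = a.d.(0 | 0 + d.0) + (a.(0 + 0) + (c.0 + a.0) + a.(0\{b,d} + 0 | 0)) :: -a-> m1, -a-> m2, -a-> m3, -a-> m4, -c-> m1
  m1 = 0 :: (no moves)
  m2 = 0 + 0 :: (no moves)
  m3 = 0\{b,d} + 0 | 0 :: (no moves)
  m4 = d.(0 | 0 + d.0) :: -d-> m5
  m5 = 0 | 0 + d.0 :: -d-> m1
Q's transition system — 6 states:
  n0 = a.d.(0 | 0 + d.0) + (a.(0 + 0) + (0 + a.0) + a.(0\{b,d} + 0 | 0)) :: -a-> n1, -a-> n2, -a-> n3, -a-> n4
  n1 = 0 :: (no moves)
  n2 = 0 + 0 :: (no moves)
  n3 = 0\{b,d} + 0 | 0 :: (no moves)
  n4 = d.(0 | 0 + d.0) :: -d-> n5
  n5 = 0 | 0 + d.0 :: -d-> n1
Bisimilarity quotient blocks:
  B0 = {m0}
  B1 = {m1, m2, m3, n1, n2, n3}
  B2 = {m4, n4}
  B3 = {m5, n5}
  B4 = {n0}
m0 ∈ B0, n0 ∈ B4 → different blocks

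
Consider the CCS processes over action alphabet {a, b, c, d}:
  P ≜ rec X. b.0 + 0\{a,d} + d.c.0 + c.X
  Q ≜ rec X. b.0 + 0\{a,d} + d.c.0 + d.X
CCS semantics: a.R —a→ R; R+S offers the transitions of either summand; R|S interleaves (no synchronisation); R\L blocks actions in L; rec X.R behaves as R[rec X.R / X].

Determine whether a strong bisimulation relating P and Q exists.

P's transition system — 3 states:
  m0 = rec X. b.0 + 0\{a,d} + d.c.0 + c.X ⊢ -b-> m1, -c-> m0, -d-> m2
  m1 = 0 ⊢ ∅
  m2 = c.0 ⊢ -c-> m1
Q's transition system — 3 states:
  n0 = rec X. b.0 + 0\{a,d} + d.c.0 + d.X ⊢ -b-> n1, -d-> n0, -d-> n2
  n1 = 0 ⊢ ∅
  n2 = c.0 ⊢ -c-> n1
Partition-refinement fixed point:
  B0 = {m0}
  B1 = {m2, n2}
  B2 = {m1, n1}
  B3 = {n0}
m0 ∈ B0, n0 ∈ B3 → different blocks

NO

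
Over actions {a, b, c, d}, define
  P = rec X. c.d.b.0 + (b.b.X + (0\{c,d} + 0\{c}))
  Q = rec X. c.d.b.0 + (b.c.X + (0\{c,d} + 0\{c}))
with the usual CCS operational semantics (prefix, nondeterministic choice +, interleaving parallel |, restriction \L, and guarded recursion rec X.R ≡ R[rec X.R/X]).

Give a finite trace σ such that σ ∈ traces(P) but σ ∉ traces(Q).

P's transition system — 5 states:
  s0 = rec X. c.d.b.0 + (b.b.X + (0\{c,d} + 0\{c})) → -b-> s1, -c-> s2
  s1 = b.(rec X. c.d.b.0 + (b.b.X + (0\{c,d} + 0\{c}))) → -b-> s0
  s2 = d.b.0 → -d-> s3
  s3 = b.0 → -b-> s4
  s4 = 0 → deadlocked
Q's transition system — 5 states:
  t0 = rec X. c.d.b.0 + (b.c.X + (0\{c,d} + 0\{c})) → -b-> t1, -c-> t2
  t1 = c.(rec X. c.d.b.0 + (b.c.X + (0\{c,d} + 0\{c}))) → -c-> t0
  t2 = d.b.0 → -d-> t3
  t3 = b.0 → -b-> t4
  t4 = 0 → deadlocked
Trace ⟨bb⟩ through P, begin at {s0}:
  step 1 (b): {s1}
  step 2 (b): {s0}
  ✓ P
Trace ⟨bb⟩ through Q, begin at {t0}:
  step 1 (b): {t1}
  step 2 (b): ∅  — Q cannot continue

bb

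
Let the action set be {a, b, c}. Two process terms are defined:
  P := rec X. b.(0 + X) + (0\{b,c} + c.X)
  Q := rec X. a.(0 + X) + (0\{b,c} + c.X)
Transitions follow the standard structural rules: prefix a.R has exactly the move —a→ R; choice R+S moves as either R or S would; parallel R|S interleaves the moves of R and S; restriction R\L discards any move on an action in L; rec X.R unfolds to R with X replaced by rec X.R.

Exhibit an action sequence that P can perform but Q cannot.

b

LTS(P): 2 reachable states
  p0 = rec X. b.(0 + X) + (0\{b,c} + c.X) | -b-> p1, -c-> p0
  p1 = 0 + (rec X. b.(0 + X) + (0\{b,c} + c.X)) | -b-> p1, -c-> p0
LTS(Q): 2 reachable states
  q0 = rec X. a.(0 + X) + (0\{b,c} + c.X) | -a-> q1, -c-> q0
  q1 = 0 + (rec X. a.(0 + X) + (0\{b,c} + c.X)) | -a-> q1, -c-> q0
Trace ⟨b⟩ through P, begin at {p0}:
  step 1 (b): {p1}
  P completes σ.
Trace ⟨b⟩ through Q, begin at {q0}:
  step 1 (b): ∅ (Q stuck)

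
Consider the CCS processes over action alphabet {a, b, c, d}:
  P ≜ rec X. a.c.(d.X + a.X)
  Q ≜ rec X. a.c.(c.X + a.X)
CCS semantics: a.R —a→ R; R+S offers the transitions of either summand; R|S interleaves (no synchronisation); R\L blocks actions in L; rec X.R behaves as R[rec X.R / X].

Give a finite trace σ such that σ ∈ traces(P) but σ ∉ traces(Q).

acd

Reachable graph of P (3 states):
  u0 = rec X. a.c.(d.X + a.X) → ··a··> u1
  u1 = c.(d.(rec X. a.c.(d.X + a.X)) + a.(rec X. a.c.(d.X + a.X))) → ··c··> u2
  u2 = d.(rec X. a.c.(d.X + a.X)) + a.(rec X. a.c.(d.X + a.X)) → ··a··> u0, ··d··> u0
Reachable graph of Q (3 states):
  v0 = rec X. a.c.(c.X + a.X) → ··a··> v1
  v1 = c.(c.(rec X. a.c.(c.X + a.X)) + a.(rec X. a.c.(c.X + a.X))) → ··c··> v2
  v2 = c.(rec X. a.c.(c.X + a.X)) + a.(rec X. a.c.(c.X + a.X)) → ··a··> v0, ··c··> v0
Run σ = ⟨acd⟩ on P: start {u0}
  [1] a ⇒ {u1}
  [2] c ⇒ {u2}
  [3] d ⇒ {u0}
  — P admits the full trace.
Run σ = ⟨acd⟩ on Q: start {v0}
  [1] a ⇒ {v1}
  [2] c ⇒ {v2}
  [3] d ⇒ ∅  — Q cannot continue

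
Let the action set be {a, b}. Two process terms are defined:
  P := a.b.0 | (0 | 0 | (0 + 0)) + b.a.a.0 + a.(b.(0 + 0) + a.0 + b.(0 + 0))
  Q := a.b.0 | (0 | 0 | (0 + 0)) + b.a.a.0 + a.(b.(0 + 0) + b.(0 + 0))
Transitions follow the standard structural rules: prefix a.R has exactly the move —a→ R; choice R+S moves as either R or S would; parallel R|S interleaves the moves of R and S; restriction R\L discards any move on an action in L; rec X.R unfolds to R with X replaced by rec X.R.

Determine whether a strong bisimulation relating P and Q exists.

not bisimilar

LTS(P): 8 reachable states
  p0 = a.b.0 | (0 | 0 | (0 + 0)) + b.a.a.0 + a.(b.(0 + 0) + a.0 + b.(0 + 0)) ⊢ —a→ p1, —a→ p2, —b→ p3
  p1 = b.(0 + 0) + a.0 + b.(0 + 0) ⊢ —a→ p4, —b→ p5
  p2 = b.0 | (0 | 0 | (0 + 0)) ⊢ —b→ p6
  p3 = a.a.0 ⊢ —a→ p7
  p4 = 0 ⊢ stopped
  p5 = 0 + 0 ⊢ stopped
  p6 = 0 | (0 | 0 | (0 + 0)) ⊢ stopped
  p7 = a.0 ⊢ —a→ p4
LTS(Q): 8 reachable states
  q0 = a.b.0 | (0 | 0 | (0 + 0)) + b.a.a.0 + a.(b.(0 + 0) + b.(0 + 0)) ⊢ —a→ q1, —a→ q2, —b→ q3
  q1 = b.(0 + 0) + b.(0 + 0) ⊢ —b→ q4
  q2 = b.0 | (0 | 0 | (0 + 0)) ⊢ —b→ q5
  q3 = a.a.0 ⊢ —a→ q6
  q4 = 0 + 0 ⊢ stopped
  q5 = 0 | (0 | 0 | (0 + 0)) ⊢ stopped
  q6 = a.0 ⊢ —a→ q7
  q7 = 0 ⊢ stopped
Coarsest stable partition (strong bisimilarity classes):
  B0 = {p0}
  B1 = {p1}
  B2 = {p4, p5, p6, q4, q5, q7}
  B3 = {p2, q1, q2}
  B4 = {p3, q3}
  B5 = {p7, q6}
  B6 = {q0}
p0 ∈ B0, q0 ∈ B6 → different blocks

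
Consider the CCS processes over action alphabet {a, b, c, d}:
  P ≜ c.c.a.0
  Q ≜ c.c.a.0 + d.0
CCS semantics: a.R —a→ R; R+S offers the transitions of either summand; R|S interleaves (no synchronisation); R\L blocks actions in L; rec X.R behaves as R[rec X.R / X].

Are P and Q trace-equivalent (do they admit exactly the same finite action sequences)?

trace-distinct — witness ⟨d⟩

Reachable graph of P (4 states):
  u0 = c.c.a.0 | ··c··> u1
  u1 = c.a.0 | ··c··> u2
  u2 = a.0 | ··a··> u3
  u3 = 0 | ·
Reachable graph of Q (4 states):
  v0 = c.c.a.0 + d.0 | ··c··> v1, ··d··> v2
  v1 = c.a.0 | ··c··> v3
  v2 = 0 | ·
  v3 = a.0 | ··a··> v2
Executing d from Q (initial set {v0}):
  after d @ step 1: {v2}
  ✓ Q
Executing d from P (initial set {u0}):
  after d @ step 1: no successor for P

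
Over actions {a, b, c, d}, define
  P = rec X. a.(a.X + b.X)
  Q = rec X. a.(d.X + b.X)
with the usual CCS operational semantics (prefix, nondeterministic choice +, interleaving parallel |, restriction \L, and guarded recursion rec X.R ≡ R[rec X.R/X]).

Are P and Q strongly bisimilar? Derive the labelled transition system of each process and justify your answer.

LTS(P): 2 reachable states
  p0 = rec X. a.(a.X + b.X) ⊢ --a--▸ p1
  p1 = a.(rec X. a.(a.X + b.X)) + b.(rec X. a.(a.X + b.X)) ⊢ --a--▸ p0, --b--▸ p0
LTS(Q): 2 reachable states
  q0 = rec X. a.(d.X + b.X) ⊢ --a--▸ q1
  q1 = d.(rec X. a.(d.X + b.X)) + b.(rec X. a.(d.X + b.X)) ⊢ --b--▸ q0, --d--▸ q0
Coarsest stable partition (strong bisimilarity classes):
  B0 = {p0}
  B1 = {p1}
  B2 = {q0}
  B3 = {q1}
p0 ∈ B0, q0 ∈ B2 → different blocks

P ≁ Q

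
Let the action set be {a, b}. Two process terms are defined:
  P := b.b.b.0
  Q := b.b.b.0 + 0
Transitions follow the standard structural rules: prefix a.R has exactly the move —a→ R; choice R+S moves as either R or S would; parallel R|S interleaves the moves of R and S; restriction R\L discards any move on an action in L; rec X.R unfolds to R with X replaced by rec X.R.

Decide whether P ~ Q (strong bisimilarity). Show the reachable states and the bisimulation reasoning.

P's transition system — 4 states:
  s0 = b.b.b.0 → —b→ s1
  s1 = b.b.0 → —b→ s2
  s2 = b.0 → —b→ s3
  s3 = 0 → ∅
Q's transition system — 4 states:
  t0 = b.b.b.0 + 0 → —b→ t1
  t1 = b.b.0 → —b→ t2
  t2 = b.0 → —b→ t3
  t3 = 0 → ∅
Partition-refinement fixed point:
  B0 = {s0, t0}
  B1 = {s1, t1}
  B2 = {s2, t2}
  B3 = {s3, t3}
s0 ∈ B0, t0 ∈ B0 → same block

bisimilar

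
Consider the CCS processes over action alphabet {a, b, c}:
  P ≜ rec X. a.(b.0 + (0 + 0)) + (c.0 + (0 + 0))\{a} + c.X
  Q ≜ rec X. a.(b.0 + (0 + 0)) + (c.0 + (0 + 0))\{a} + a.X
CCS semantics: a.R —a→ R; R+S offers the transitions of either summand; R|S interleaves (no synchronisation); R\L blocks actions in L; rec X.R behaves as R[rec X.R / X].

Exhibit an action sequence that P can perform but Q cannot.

ca

P's transition system — 4 states:
  u0 = rec X. a.(b.0 + (0 + 0)) + (c.0 + (0 + 0))\{a} + c.X has moves =a=> u1, =c=> u0, =c=> u2
  u1 = b.0 + (0 + 0) has moves =b=> u3
  u2 = 0\{a} has moves deadlocked
  u3 = 0 has moves deadlocked
Q's transition system — 4 states:
  v0 = rec X. a.(b.0 + (0 + 0)) + (c.0 + (0 + 0))\{a} + a.X has moves =a=> v0, =a=> v1, =c=> v2
  v1 = b.0 + (0 + 0) has moves =b=> v3
  v2 = 0\{a} has moves deadlocked
  v3 = 0 has moves deadlocked
Trace ⟨ca⟩ through P, begin at {u0}:
  step 1 (c): {u0, u2}
  step 2 (a): {u1}
  ✓ P
Trace ⟨ca⟩ through Q, begin at {v0}:
  step 1 (c): {v2}
  step 2 (a): no successor for Q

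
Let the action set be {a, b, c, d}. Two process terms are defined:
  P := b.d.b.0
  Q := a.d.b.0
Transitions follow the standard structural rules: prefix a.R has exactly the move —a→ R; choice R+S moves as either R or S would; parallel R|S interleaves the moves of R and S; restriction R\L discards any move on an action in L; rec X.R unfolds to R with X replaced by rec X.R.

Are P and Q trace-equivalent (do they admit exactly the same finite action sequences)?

P's transition system — 4 states:
  s0 = b.d.b.0 ⊢ -b-> s1
  s1 = d.b.0 ⊢ -d-> s2
  s2 = b.0 ⊢ -b-> s3
  s3 = 0 ⊢ stopped
Q's transition system — 4 states:
  t0 = a.d.b.0 ⊢ -a-> t1
  t1 = d.b.0 ⊢ -d-> t2
  t2 = b.0 ⊢ -b-> t3
  t3 = 0 ⊢ stopped
Run σ = ⟨b⟩ on P: start {s0}
  after b @ step 1: {s1}
  P completes σ.
Run σ = ⟨b⟩ on Q: start {t0}
  after b @ step 1: no successor for Q

NO — witness ⟨b⟩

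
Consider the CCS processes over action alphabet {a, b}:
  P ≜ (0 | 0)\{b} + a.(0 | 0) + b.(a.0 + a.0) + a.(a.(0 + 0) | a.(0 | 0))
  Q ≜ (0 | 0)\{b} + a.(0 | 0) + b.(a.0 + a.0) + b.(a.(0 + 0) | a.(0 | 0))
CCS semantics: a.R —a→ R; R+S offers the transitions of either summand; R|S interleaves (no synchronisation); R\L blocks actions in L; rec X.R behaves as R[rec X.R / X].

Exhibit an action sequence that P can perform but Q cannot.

aa

LTS(P): 8 reachable states
  p0 = (0 | 0)\{b} + a.(0 | 0) + b.(a.0 + a.0) + a.(a.(0 + 0) | a.(0 | 0)) :: -a-> p1, -a-> p2, -b-> p3
  p1 = 0 | 0 :: (no moves)
  p2 = a.(0 + 0) | a.(0 | 0) :: -a-> p4, -a-> p5
  p3 = a.0 + a.0 :: -a-> p6
  p4 = (0 + 0) | a.(0 | 0) :: -a-> p7
  p5 = a.(0 + 0) | (0 | 0) :: -a-> p7
  p6 = 0 :: (no moves)
  p7 = (0 + 0) | (0 | 0) :: (no moves)
LTS(Q): 8 reachable states
  q0 = (0 | 0)\{b} + a.(0 | 0) + b.(a.0 + a.0) + b.(a.(0 + 0) | a.(0 | 0)) :: -a-> q1, -b-> q2, -b-> q3
  q1 = 0 | 0 :: (no moves)
  q2 = a.(0 + 0) | a.(0 | 0) :: -a-> q4, -a-> q5
  q3 = a.0 + a.0 :: -a-> q6
  q4 = (0 + 0) | a.(0 | 0) :: -a-> q7
  q5 = a.(0 + 0) | (0 | 0) :: -a-> q7
  q6 = 0 :: (no moves)
  q7 = (0 + 0) | (0 | 0) :: (no moves)
Executing aa from P (initial set {p0}):
  after a @ step 1: {p1, p2}
  after a @ step 2: {p4, p5}
  P completes σ.
Executing aa from Q (initial set {q0}):
  after a @ step 1: {q1}
  after a @ step 2: ∅  — Q cannot continue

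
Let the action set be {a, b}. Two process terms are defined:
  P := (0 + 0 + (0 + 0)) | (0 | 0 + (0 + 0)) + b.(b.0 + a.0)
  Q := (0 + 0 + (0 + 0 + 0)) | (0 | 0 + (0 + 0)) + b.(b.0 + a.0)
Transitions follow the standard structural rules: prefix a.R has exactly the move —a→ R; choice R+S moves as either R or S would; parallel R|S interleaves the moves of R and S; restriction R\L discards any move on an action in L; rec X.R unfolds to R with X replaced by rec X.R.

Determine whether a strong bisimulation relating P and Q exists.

YES

LTS(P): 3 reachable states
  p0 = (0 + 0 + (0 + 0)) | (0 | 0 + (0 + 0)) + b.(b.0 + a.0) | -b-> p1
  p1 = b.0 + a.0 | -a-> p2, -b-> p2
  p2 = 0 | deadlocked
LTS(Q): 3 reachable states
  q0 = (0 + 0 + (0 + 0 + 0)) | (0 | 0 + (0 + 0)) + b.(b.0 + a.0) | -b-> q1
  q1 = b.0 + a.0 | -a-> q2, -b-> q2
  q2 = 0 | deadlocked
Coarsest stable partition (strong bisimilarity classes):
  B0 = {p0, q0}
  B1 = {p1, q1}
  B2 = {p2, q2}
p0 ∈ B0, q0 ∈ B0 → same block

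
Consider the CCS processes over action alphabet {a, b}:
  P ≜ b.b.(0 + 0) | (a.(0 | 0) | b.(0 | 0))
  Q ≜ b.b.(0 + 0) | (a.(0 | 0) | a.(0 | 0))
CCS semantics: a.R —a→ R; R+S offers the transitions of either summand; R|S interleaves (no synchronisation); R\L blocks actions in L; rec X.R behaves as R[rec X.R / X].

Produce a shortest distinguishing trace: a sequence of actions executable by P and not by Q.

P's transition system — 12 states:
  s0 = b.b.(0 + 0) | (a.(0 | 0) | b.(0 | 0)) :: —a→ s1, —b→ s2, —b→ s3
  s1 = b.b.(0 + 0) | (0 | 0 | b.(0 | 0)) :: —b→ s4, —b→ s5
  s2 = b.(0 + 0) | (a.(0 | 0) | b.(0 | 0)) :: —a→ s4, —b→ s6, —b→ s7
  s3 = b.b.(0 + 0) | (a.(0 | 0) | (0 | 0)) :: —a→ s5, —b→ s7
  s4 = b.(0 + 0) | (0 | 0 | b.(0 | 0)) :: —b→ s8, —b→ s9
  s5 = b.b.(0 + 0) | (0 | 0 | (0 | 0)) :: —b→ s9
  s6 = (0 + 0) | (a.(0 | 0) | b.(0 | 0)) :: —a→ s8, —b→ s10
  s7 = b.(0 + 0) | (a.(0 | 0) | (0 | 0)) :: —a→ s9, —b→ s10
  s8 = (0 + 0) | (0 | 0 | b.(0 | 0)) :: —b→ s11
  s9 = b.(0 + 0) | (0 | 0 | (0 | 0)) :: —b→ s11
  s10 = (0 + 0) | (a.(0 | 0) | (0 | 0)) :: —a→ s11
  s11 = (0 + 0) | (0 | 0 | (0 | 0)) :: ∅
Q's transition system — 12 states:
  t0 = b.b.(0 + 0) | (a.(0 | 0) | a.(0 | 0)) :: —a→ t1, —a→ t2, —b→ t3
  t1 = b.b.(0 + 0) | (0 | 0 | a.(0 | 0)) :: —a→ t4, —b→ t5
  t2 = b.b.(0 + 0) | (a.(0 | 0) | (0 | 0)) :: —a→ t4, —b→ t6
  t3 = b.(0 + 0) | (a.(0 | 0) | a.(0 | 0)) :: —a→ t5, —a→ t6, —b→ t7
  t4 = b.b.(0 + 0) | (0 | 0 | (0 | 0)) :: —b→ t8
  t5 = b.(0 + 0) | (0 | 0 | a.(0 | 0)) :: —a→ t8, —b→ t9
  t6 = b.(0 + 0) | (a.(0 | 0) | (0 | 0)) :: —a→ t8, —b→ t10
  t7 = (0 + 0) | (a.(0 | 0) | a.(0 | 0)) :: —a→ t10, —a→ t9
  t8 = b.(0 + 0) | (0 | 0 | (0 | 0)) :: —b→ t11
  t9 = (0 + 0) | (0 | 0 | a.(0 | 0)) :: —a→ t11
  t10 = (0 + 0) | (a.(0 | 0) | (0 | 0)) :: —a→ t11
  t11 = (0 + 0) | (0 | 0 | (0 | 0)) :: ∅
Executing bbb from P (initial set {s0}):
  step 1 (b): {s2, s3}
  step 2 (b): {s6, s7}
  step 3 (b): {s10}
  P completes σ.
Executing bbb from Q (initial set {t0}):
  step 1 (b): {t3}
  step 2 (b): {t7}
  step 3 (b): ∅  — Q cannot continue

bbb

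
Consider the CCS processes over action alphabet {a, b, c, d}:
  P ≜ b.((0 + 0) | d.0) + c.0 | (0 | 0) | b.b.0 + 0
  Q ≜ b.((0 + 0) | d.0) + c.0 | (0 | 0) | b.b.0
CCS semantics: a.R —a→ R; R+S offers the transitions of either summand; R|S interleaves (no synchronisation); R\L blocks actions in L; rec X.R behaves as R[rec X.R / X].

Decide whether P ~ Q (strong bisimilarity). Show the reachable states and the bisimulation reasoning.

P's transition system — 8 states:
  s0 = b.((0 + 0) | d.0) + c.0 | (0 | 0) | b.b.0 + 0 ⊢ —b→ s1, —b→ s2, —c→ s3
  s1 = (0 + 0) | d.0 ⊢ —d→ s4
  s2 = c.0 | (0 | 0) | b.0 ⊢ —b→ s5, —c→ s6
  s3 = 0 | (0 | 0) | b.b.0 ⊢ —b→ s6
  s4 = (0 + 0) | 0 ⊢ ·
  s5 = c.0 | (0 | 0) | 0 ⊢ —c→ s7
  s6 = 0 | (0 | 0) | b.0 ⊢ —b→ s7
  s7 = 0 | (0 | 0) | 0 ⊢ ·
Q's transition system — 8 states:
  t0 = b.((0 + 0) | d.0) + c.0 | (0 | 0) | b.b.0 ⊢ —b→ t1, —b→ t2, —c→ t3
  t1 = (0 + 0) | d.0 ⊢ —d→ t4
  t2 = c.0 | (0 | 0) | b.0 ⊢ —b→ t5, —c→ t6
  t3 = 0 | (0 | 0) | b.b.0 ⊢ —b→ t6
  t4 = (0 + 0) | 0 ⊢ ·
  t5 = c.0 | (0 | 0) | 0 ⊢ —c→ t7
  t6 = 0 | (0 | 0) | b.0 ⊢ —b→ t7
  t7 = 0 | (0 | 0) | 0 ⊢ ·
Coarsest stable partition (strong bisimilarity classes):
  B0 = {s0, t0}
  B1 = {s2, t2}
  B2 = {s6, t6}
  B3 = {s4, s7, t4, t7}
  B4 = {s5, t5}
  B5 = {s1, t1}
  B6 = {s3, t3}
s0 ∈ B0, t0 ∈ B0 → same block

YES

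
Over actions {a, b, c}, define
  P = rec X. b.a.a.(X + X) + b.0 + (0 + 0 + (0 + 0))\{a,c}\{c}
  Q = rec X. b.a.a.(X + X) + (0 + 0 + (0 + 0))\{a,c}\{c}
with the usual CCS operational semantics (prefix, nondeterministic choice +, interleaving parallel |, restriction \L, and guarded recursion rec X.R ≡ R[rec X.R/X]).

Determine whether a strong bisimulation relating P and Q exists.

NO

P's transition system — 5 states:
  p0 = rec X. b.a.a.(X + X) + b.0 + (0 + 0 + (0 + 0))\{a,c}\{c} :: -b-> p1, -b-> p2
  p1 = 0 :: (no moves)
  p2 = a.a.((rec X. b.a.a.(X + X) + b.0 + (0 + 0 + (0 + 0))\{a,c}\{c}) + (rec X. b.a.a.(X + X) + b.0 + (0 + 0 + (0 + 0))\{a,c}\{c})) :: -a-> p3
  p3 = a.((rec X. b.a.a.(X + X) + b.0 + (0 + 0 + (0 + 0))\{a,c}\{c}) + (rec X. b.a.a.(X + X) + b.0 + (0 + 0 + (0 + 0))\{a,c}\{c})) :: -a-> p4
  p4 = (rec X. b.a.a.(X + X) + b.0 + (0 + 0 + (0 + 0))\{a,c}\{c}) + (rec X. b.a.a.(X + X) + b.0 + (0 + 0 + (0 + 0))\{a,c}\{c}) :: -b-> p1, -b-> p2
Q's transition system — 4 states:
  q0 = rec X. b.a.a.(X + X) + (0 + 0 + (0 + 0))\{a,c}\{c} :: -b-> q1
  q1 = a.a.((rec X. b.a.a.(X + X) + (0 + 0 + (0 + 0))\{a,c}\{c}) + (rec X. b.a.a.(X + X) + (0 + 0 + (0 + 0))\{a,c}\{c})) :: -a-> q2
  q2 = a.((rec X. b.a.a.(X + X) + (0 + 0 + (0 + 0))\{a,c}\{c}) + (rec X. b.a.a.(X + X) + (0 + 0 + (0 + 0))\{a,c}\{c})) :: -a-> q3
  q3 = (rec X. b.a.a.(X + X) + (0 + 0 + (0 + 0))\{a,c}\{c}) + (rec X. b.a.a.(X + X) + (0 + 0 + (0 + 0))\{a,c}\{c}) :: -b-> q1
Partition-refinement fixed point:
  B0 = {p0, p4}
  B1 = {p2}
  B2 = {p3}
  B3 = {p1}
  B4 = {q0, q3}
  B5 = {q1}
  B6 = {q2}
p0 ∈ B0, q0 ∈ B4 → different blocks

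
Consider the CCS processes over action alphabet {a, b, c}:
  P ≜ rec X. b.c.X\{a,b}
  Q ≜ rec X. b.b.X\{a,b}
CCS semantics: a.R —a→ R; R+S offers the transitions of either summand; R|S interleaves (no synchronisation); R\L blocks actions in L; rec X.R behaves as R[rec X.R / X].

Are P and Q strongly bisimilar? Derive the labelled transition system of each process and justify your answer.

NO

Reachable graph of P (3 states):
  s0 = rec X. b.c.X\{a,b} | --b--▸ s1
  s1 = c.(rec X. b.c.X\{a,b})\{a,b} | --c--▸ s2
  s2 = (rec X. b.c.X\{a,b})\{a,b} | ∅
Reachable graph of Q (3 states):
  t0 = rec X. b.b.X\{a,b} | --b--▸ t1
  t1 = b.(rec X. b.b.X\{a,b})\{a,b} | --b--▸ t2
  t2 = (rec X. b.b.X\{a,b})\{a,b} | ∅
Bisimilarity quotient blocks:
  B0 = {s0}
  B1 = {s1}
  B2 = {s2, t2}
  B3 = {t0}
  B4 = {t1}
s0 ∈ B0, t0 ∈ B3 → different blocks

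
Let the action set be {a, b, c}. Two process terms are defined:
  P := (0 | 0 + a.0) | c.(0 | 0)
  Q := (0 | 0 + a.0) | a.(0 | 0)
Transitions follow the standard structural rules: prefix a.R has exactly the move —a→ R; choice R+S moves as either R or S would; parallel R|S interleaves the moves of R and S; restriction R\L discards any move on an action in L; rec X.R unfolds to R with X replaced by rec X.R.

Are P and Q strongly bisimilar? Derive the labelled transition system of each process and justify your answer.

Reachable graph of P (4 states):
  s0 = (0 | 0 + a.0) | c.(0 | 0) ⊢ -a-> s1, -c-> s2
  s1 = 0 | c.(0 | 0) ⊢ -c-> s3
  s2 = (0 | 0 + a.0) | (0 | 0) ⊢ -a-> s3
  s3 = 0 | (0 | 0) ⊢ (no moves)
Reachable graph of Q (4 states):
  t0 = (0 | 0 + a.0) | a.(0 | 0) ⊢ -a-> t1, -a-> t2
  t1 = (0 | 0 + a.0) | (0 | 0) ⊢ -a-> t3
  t2 = 0 | a.(0 | 0) ⊢ -a-> t3
  t3 = 0 | (0 | 0) ⊢ (no moves)
Partition-refinement fixed point:
  B0 = {s0}
  B1 = {s2, t1, t2}
  B2 = {s3, t3}
  B3 = {s1}
  B4 = {t0}
s0 ∈ B0, t0 ∈ B4 → different blocks

P ≁ Q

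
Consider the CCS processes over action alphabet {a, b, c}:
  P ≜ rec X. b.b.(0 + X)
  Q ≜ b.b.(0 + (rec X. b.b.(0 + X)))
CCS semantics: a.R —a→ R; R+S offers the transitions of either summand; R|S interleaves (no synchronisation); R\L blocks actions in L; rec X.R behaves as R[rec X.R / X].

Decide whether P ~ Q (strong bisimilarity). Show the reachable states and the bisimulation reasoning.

YES

LTS(P): 3 reachable states
  u0 = rec X. b.b.(0 + X) has moves --b--▸ u1
  u1 = b.(0 + (rec X. b.b.(0 + X))) has moves --b--▸ u2
  u2 = 0 + (rec X. b.b.(0 + X)) has moves --b--▸ u1
LTS(Q): 3 reachable states
  v0 = b.b.(0 + (rec X. b.b.(0 + X))) has moves --b--▸ v1
  v1 = b.(0 + (rec X. b.b.(0 + X))) has moves --b--▸ v2
  v2 = 0 + (rec X. b.b.(0 + X)) has moves --b--▸ v1
Partition-refinement fixed point:
  B0 = {u0, u1, u2, v0, v1, v2}
u0 ∈ B0, v0 ∈ B0 → same block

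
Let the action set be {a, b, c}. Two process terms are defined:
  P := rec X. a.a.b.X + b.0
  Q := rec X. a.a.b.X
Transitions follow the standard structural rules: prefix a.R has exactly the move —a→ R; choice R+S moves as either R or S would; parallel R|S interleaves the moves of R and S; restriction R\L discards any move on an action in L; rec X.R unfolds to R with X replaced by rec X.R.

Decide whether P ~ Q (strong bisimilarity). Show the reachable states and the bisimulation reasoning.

Reachable graph of P (4 states):
  p0 = rec X. a.a.b.X + b.0 ⊢ =a=> p1, =b=> p2
  p1 = a.b.(rec X. a.a.b.X + b.0) ⊢ =a=> p3
  p2 = 0 ⊢ ∅
  p3 = b.(rec X. a.a.b.X + b.0) ⊢ =b=> p0
Reachable graph of Q (3 states):
  q0 = rec X. a.a.b.X ⊢ =a=> q1
  q1 = a.b.(rec X. a.a.b.X) ⊢ =a=> q2
  q2 = b.(rec X. a.a.b.X) ⊢ =b=> q0
Coarsest stable partition (strong bisimilarity classes):
  B0 = {p0}
  B1 = {p1}
  B2 = {p3}
  B3 = {p2}
  B4 = {q0}
  B5 = {q1}
  B6 = {q2}
p0 ∈ B0, q0 ∈ B4 → different blocks

not bisimilar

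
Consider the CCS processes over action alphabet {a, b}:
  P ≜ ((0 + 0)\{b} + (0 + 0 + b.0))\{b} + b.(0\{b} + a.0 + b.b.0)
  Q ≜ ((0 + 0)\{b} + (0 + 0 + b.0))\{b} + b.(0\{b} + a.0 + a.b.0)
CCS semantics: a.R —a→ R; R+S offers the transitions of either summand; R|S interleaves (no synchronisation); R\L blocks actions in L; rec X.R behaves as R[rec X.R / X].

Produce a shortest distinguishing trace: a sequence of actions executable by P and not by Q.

bb

Reachable graph of P (4 states):
  m0 = ((0 + 0)\{b} + (0 + 0 + b.0))\{b} + b.(0\{b} + a.0 + b.b.0) → =b=> m1
  m1 = 0\{b} + a.0 + b.b.0 → =a=> m2, =b=> m3
  m2 = 0 → (no moves)
  m3 = b.0 → =b=> m2
Reachable graph of Q (4 states):
  n0 = ((0 + 0)\{b} + (0 + 0 + b.0))\{b} + b.(0\{b} + a.0 + a.b.0) → =b=> n1
  n1 = 0\{b} + a.0 + a.b.0 → =a=> n2, =a=> n3
  n2 = 0 → (no moves)
  n3 = b.0 → =b=> n2
Run σ = ⟨bb⟩ on P: start {m0}
  step 1 (b): {m1}
  step 2 (b): {m3}
  — P admits the full trace.
Run σ = ⟨bb⟩ on Q: start {n0}
  step 1 (b): {n1}
  step 2 (b): ∅ (Q stuck)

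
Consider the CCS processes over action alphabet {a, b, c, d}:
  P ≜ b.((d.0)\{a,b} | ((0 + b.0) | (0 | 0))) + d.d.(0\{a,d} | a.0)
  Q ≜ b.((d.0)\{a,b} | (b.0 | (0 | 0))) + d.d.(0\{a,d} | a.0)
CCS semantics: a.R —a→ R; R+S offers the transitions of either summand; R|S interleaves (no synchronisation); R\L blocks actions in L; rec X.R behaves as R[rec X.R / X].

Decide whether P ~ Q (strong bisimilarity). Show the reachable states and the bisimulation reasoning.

P ~ Q

Reachable graph of P (8 states):
  p0 = b.((d.0)\{a,b} | ((0 + b.0) | (0 | 0))) + d.d.(0\{a,d} | a.0) has moves =b=> p1, =d=> p2
  p1 = (d.0)\{a,b} | ((0 + b.0) | (0 | 0)) has moves =b=> p3, =d=> p4
  p2 = d.(0\{a,d} | a.0) has moves =d=> p5
  p3 = (d.0)\{a,b} | (0 | (0 | 0)) has moves =d=> p6
  p4 = 0\{a,b} | ((0 + b.0) | (0 | 0)) has moves =b=> p6
  p5 = 0\{a,d} | a.0 has moves =a=> p7
  p6 = 0\{a,b} | (0 | (0 | 0)) has moves ·
  p7 = 0\{a,d} | 0 has moves ·
Reachable graph of Q (8 states):
  q0 = b.((d.0)\{a,b} | (b.0 | (0 | 0))) + d.d.(0\{a,d} | a.0) has moves =b=> q1, =d=> q2
  q1 = (d.0)\{a,b} | (b.0 | (0 | 0)) has moves =b=> q3, =d=> q4
  q2 = d.(0\{a,d} | a.0) has moves =d=> q5
  q3 = (d.0)\{a,b} | (0 | (0 | 0)) has moves =d=> q6
  q4 = 0\{a,b} | (b.0 | (0 | 0)) has moves =b=> q6
  q5 = 0\{a,d} | a.0 has moves =a=> q7
  q6 = 0\{a,b} | (0 | (0 | 0)) has moves ·
  q7 = 0\{a,d} | 0 has moves ·
Bisimilarity quotient blocks:
  B0 = {p0, q0}
  B1 = {p1, q1}
  B2 = {p4, q4}
  B3 = {p6, p7, q6, q7}
  B4 = {p3, q3}
  B5 = {p2, q2}
  B6 = {p5, q5}
p0 ∈ B0, q0 ∈ B0 → same block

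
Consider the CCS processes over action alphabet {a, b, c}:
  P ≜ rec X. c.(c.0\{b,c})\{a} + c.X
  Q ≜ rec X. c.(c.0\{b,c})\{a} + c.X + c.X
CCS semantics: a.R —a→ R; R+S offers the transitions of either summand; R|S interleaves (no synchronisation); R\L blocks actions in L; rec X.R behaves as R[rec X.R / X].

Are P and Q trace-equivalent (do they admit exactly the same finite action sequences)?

traces(P) = traces(Q)

P's transition system — 3 states:
  m0 = rec X. c.(c.0\{b,c})\{a} + c.X | -c-> m0, -c-> m1
  m1 = (c.0\{b,c})\{a} | -c-> m2
  m2 = 0\{b,c}\{a} | deadlocked
Q's transition system — 3 states:
  n0 = rec X. c.(c.0\{b,c})\{a} + c.X + c.X | -c-> n0, -c-> n1
  n1 = (c.0\{b,c})\{a} | -c-> n2
  n2 = 0\{b,c}\{a} | deadlocked
Bisimilarity quotient blocks:
  B0 = {m0, n0}
  B1 = {m1, n1}
  B2 = {m2, n2}
m0 ∈ B0, n0 ∈ B0 → same block
Bisimilar ⇒ trace-equivalent.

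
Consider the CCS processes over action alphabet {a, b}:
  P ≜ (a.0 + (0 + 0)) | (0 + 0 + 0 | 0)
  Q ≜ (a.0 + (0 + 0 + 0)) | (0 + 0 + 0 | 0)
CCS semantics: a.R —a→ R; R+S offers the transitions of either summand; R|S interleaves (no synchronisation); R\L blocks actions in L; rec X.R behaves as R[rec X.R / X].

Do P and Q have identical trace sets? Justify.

P's transition system — 2 states:
  p0 = (a.0 + (0 + 0)) | (0 + 0 + 0 | 0) → --a--▸ p1
  p1 = 0 | (0 + 0 + 0 | 0) → deadlocked
Q's transition system — 2 states:
  q0 = (a.0 + (0 + 0 + 0)) | (0 + 0 + 0 | 0) → --a--▸ q1
  q1 = 0 | (0 + 0 + 0 | 0) → deadlocked
Bisimilarity quotient blocks:
  B0 = {p0, q0}
  B1 = {p1, q1}
p0 ∈ B0, q0 ∈ B0 → same block
Bisimilar ⇒ trace-equivalent.

YES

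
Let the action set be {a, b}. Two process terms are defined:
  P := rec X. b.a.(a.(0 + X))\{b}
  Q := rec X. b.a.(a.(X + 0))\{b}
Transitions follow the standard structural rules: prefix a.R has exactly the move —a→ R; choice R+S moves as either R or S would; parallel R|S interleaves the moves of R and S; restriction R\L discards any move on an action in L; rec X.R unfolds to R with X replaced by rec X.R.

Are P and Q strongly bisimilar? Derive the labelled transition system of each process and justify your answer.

YES

Reachable graph of P (4 states):
  p0 = rec X. b.a.(a.(0 + X))\{b} → -b-> p1
  p1 = a.(a.(0 + (rec X. b.a.(a.(0 + X))\{b})))\{b} → -a-> p2
  p2 = (a.(0 + (rec X. b.a.(a.(0 + X))\{b})))\{b} → -a-> p3
  p3 = (0 + (rec X. b.a.(a.(0 + X))\{b}))\{b} → (no moves)
Reachable graph of Q (4 states):
  q0 = rec X. b.a.(a.(X + 0))\{b} → -b-> q1
  q1 = a.(a.((rec X. b.a.(a.(X + 0))\{b}) + 0))\{b} → -a-> q2
  q2 = (a.((rec X. b.a.(a.(X + 0))\{b}) + 0))\{b} → -a-> q3
  q3 = ((rec X. b.a.(a.(X + 0))\{b}) + 0)\{b} → (no moves)
Coarsest stable partition (strong bisimilarity classes):
  B0 = {p0, q0}
  B1 = {p1, q1}
  B2 = {p2, q2}
  B3 = {p3, q3}
p0 ∈ B0, q0 ∈ B0 → same block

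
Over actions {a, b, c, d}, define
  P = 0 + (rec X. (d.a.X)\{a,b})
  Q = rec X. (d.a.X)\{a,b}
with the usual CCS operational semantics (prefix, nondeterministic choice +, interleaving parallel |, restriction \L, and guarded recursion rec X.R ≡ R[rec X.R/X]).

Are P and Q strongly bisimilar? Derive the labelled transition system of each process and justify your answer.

YES

P's transition system — 2 states:
  s0 = 0 + (rec X. (d.a.X)\{a,b}) has moves ··d··> s1
  s1 = (a.(rec X. (d.a.X)\{a,b}))\{a,b} has moves ∅
Q's transition system — 2 states:
  t0 = rec X. (d.a.X)\{a,b} has moves ··d··> t1
  t1 = (a.(rec X. (d.a.X)\{a,b}))\{a,b} has moves ∅
Coarsest stable partition (strong bisimilarity classes):
  B0 = {s0, t0}
  B1 = {s1, t1}
s0 ∈ B0, t0 ∈ B0 → same block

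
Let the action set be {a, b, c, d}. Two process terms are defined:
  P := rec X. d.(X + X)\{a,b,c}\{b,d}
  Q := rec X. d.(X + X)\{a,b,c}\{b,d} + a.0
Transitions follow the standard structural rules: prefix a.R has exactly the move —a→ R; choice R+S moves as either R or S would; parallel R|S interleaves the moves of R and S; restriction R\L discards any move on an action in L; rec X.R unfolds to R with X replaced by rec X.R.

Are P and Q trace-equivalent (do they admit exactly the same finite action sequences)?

P's transition system — 2 states:
  p0 = rec X. d.(X + X)\{a,b,c}\{b,d} :: ··d··> p1
  p1 = ((rec X. d.(X + X)\{a,b,c}\{b,d}) + (rec X. d.(X + X)\{a,b,c}\{b,d}))\{a,b,c}\{b,d} :: deadlocked
Q's transition system — 3 states:
  q0 = rec X. d.(X + X)\{a,b,c}\{b,d} + a.0 :: ··a··> q1, ··d··> q2
  q1 = 0 :: deadlocked
  q2 = ((rec X. d.(X + X)\{a,b,c}\{b,d} + a.0) + (rec X. d.(X + X)\{a,b,c}\{b,d} + a.0))\{a,b,c}\{b,d} :: deadlocked
Trace ⟨a⟩ through Q, begin at {q0}:
  [1] a ⇒ {q1}
  ✓ Q
Trace ⟨a⟩ through P, begin at {p0}:
  [1] a ⇒ ∅  — P cannot continue

trace-distinct — witness ⟨a⟩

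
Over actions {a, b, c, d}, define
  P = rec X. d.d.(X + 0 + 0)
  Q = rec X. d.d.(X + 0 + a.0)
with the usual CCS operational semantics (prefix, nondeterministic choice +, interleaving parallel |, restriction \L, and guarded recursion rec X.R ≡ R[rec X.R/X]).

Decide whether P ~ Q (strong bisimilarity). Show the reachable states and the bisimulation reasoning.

not bisimilar

Reachable graph of P (3 states):
  s0 = rec X. d.d.(X + 0 + 0) → -d-> s1
  s1 = d.((rec X. d.d.(X + 0 + 0)) + 0 + 0) → -d-> s2
  s2 = (rec X. d.d.(X + 0 + 0)) + 0 + 0 → -d-> s1
Reachable graph of Q (4 states):
  t0 = rec X. d.d.(X + 0 + a.0) → -d-> t1
  t1 = d.((rec X. d.d.(X + 0 + a.0)) + 0 + a.0) → -d-> t2
  t2 = (rec X. d.d.(X + 0 + a.0)) + 0 + a.0 → -a-> t3, -d-> t1
  t3 = 0 → ·
Bisimilarity quotient blocks:
  B0 = {s0, s1, s2}
  B1 = {t0}
  B2 = {t1}
  B3 = {t2}
  B4 = {t3}
s0 ∈ B0, t0 ∈ B1 → different blocks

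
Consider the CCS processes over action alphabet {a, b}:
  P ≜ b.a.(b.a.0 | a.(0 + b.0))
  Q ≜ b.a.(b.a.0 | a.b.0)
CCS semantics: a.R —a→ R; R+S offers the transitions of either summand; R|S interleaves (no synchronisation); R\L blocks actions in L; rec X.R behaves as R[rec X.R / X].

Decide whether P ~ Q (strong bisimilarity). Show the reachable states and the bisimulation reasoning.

bisimilar

P's transition system — 11 states:
  p0 = b.a.(b.a.0 | a.(0 + b.0)) ⊢ --b--▸ p1
  p1 = a.(b.a.0 | a.(0 + b.0)) ⊢ --a--▸ p2
  p2 = b.a.0 | a.(0 + b.0) ⊢ --a--▸ p3, --b--▸ p4
  p3 = b.a.0 | (0 + b.0) ⊢ --b--▸ p5, --b--▸ p6
  p4 = a.0 | a.(0 + b.0) ⊢ --a--▸ p5, --a--▸ p7
  p5 = a.0 | (0 + b.0) ⊢ --a--▸ p8, --b--▸ p9
  p6 = b.a.0 | 0 ⊢ --b--▸ p9
  p7 = 0 | a.(0 + b.0) ⊢ --a--▸ p8
  p8 = 0 | (0 + b.0) ⊢ --b--▸ p10
  p9 = a.0 | 0 ⊢ --a--▸ p10
  p10 = 0 | 0 ⊢ deadlocked
Q's transition system — 11 states:
  q0 = b.a.(b.a.0 | a.b.0) ⊢ --b--▸ q1
  q1 = a.(b.a.0 | a.b.0) ⊢ --a--▸ q2
  q2 = b.a.0 | a.b.0 ⊢ --a--▸ q3, --b--▸ q4
  q3 = b.a.0 | b.0 ⊢ --b--▸ q5, --b--▸ q6
  q4 = a.0 | a.b.0 ⊢ --a--▸ q5, --a--▸ q7
  q5 = a.0 | b.0 ⊢ --a--▸ q8, --b--▸ q9
  q6 = b.a.0 | 0 ⊢ --b--▸ q9
  q7 = 0 | a.b.0 ⊢ --a--▸ q8
  q8 = 0 | b.0 ⊢ --b--▸ q10
  q9 = a.0 | 0 ⊢ --a--▸ q10
  q10 = 0 | 0 ⊢ deadlocked
Bisimilarity quotient blocks:
  B0 = {p0, q0}
  B1 = {p1, q1}
  B2 = {p2, q2}
  B3 = {p4, q4}
  B4 = {p5, q5}
  B5 = {p8, q8}
  B6 = {p10, q10}
  B7 = {p9, q9}
  B8 = {p7, q7}
  B9 = {p3, q3}
  B10 = {p6, q6}
p0 ∈ B0, q0 ∈ B0 → same block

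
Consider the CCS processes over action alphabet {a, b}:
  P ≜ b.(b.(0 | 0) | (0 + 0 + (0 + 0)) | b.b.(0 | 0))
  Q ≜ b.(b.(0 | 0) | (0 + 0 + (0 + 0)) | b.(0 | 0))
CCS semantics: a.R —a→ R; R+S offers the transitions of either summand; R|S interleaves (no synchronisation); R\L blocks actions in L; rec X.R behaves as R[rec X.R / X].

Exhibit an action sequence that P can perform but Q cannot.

bbbb

P's transition system — 7 states:
  m0 = b.(b.(0 | 0) | (0 + 0 + (0 + 0)) | b.b.(0 | 0)) ⊢ ··b··> m1
  m1 = b.(0 | 0) | (0 + 0 + (0 + 0)) | b.b.(0 | 0) ⊢ ··b··> m2, ··b··> m3
  m2 = 0 | 0 | (0 + 0 + (0 + 0)) | b.b.(0 | 0) ⊢ ··b··> m4
  m3 = b.(0 | 0) | (0 + 0 + (0 + 0)) | b.(0 | 0) ⊢ ··b··> m4, ··b··> m5
  m4 = 0 | 0 | (0 + 0 + (0 + 0)) | b.(0 | 0) ⊢ ··b··> m6
  m5 = b.(0 | 0) | (0 + 0 + (0 + 0)) | (0 | 0) ⊢ ··b··> m6
  m6 = 0 | 0 | (0 + 0 + (0 + 0)) | (0 | 0) ⊢ ·
Q's transition system — 5 states:
  n0 = b.(b.(0 | 0) | (0 + 0 + (0 + 0)) | b.(0 | 0)) ⊢ ··b··> n1
  n1 = b.(0 | 0) | (0 + 0 + (0 + 0)) | b.(0 | 0) ⊢ ··b··> n2, ··b··> n3
  n2 = 0 | 0 | (0 + 0 + (0 + 0)) | b.(0 | 0) ⊢ ··b··> n4
  n3 = b.(0 | 0) | (0 + 0 + (0 + 0)) | (0 | 0) ⊢ ··b··> n4
  n4 = 0 | 0 | (0 + 0 + (0 + 0)) | (0 | 0) ⊢ ·
Run σ = ⟨bbbb⟩ on P: start {m0}
  after b @ step 1: {m1}
  after b @ step 2: {m2, m3}
  after b @ step 3: {m4, m5}
  after b @ step 4: {m6}
  ✓ P
Run σ = ⟨bbbb⟩ on Q: start {n0}
  after b @ step 1: {n1}
  after b @ step 2: {n2, n3}
  after b @ step 3: {n4}
  after b @ step 4: ∅  — Q cannot continue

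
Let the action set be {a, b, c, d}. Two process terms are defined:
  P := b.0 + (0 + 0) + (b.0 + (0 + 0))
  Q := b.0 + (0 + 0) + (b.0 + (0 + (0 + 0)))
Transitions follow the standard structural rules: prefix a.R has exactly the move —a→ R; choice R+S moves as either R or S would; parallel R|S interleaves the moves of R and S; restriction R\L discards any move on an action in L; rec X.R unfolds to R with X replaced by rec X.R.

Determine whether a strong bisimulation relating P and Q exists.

P's transition system — 2 states:
  m0 = b.0 + (0 + 0) + (b.0 + (0 + 0)) has moves ··b··> m1
  m1 = 0 has moves deadlocked
Q's transition system — 2 states:
  n0 = b.0 + (0 + 0) + (b.0 + (0 + (0 + 0))) has moves ··b··> n1
  n1 = 0 has moves deadlocked
Coarsest stable partition (strong bisimilarity classes):
  B0 = {m0, n0}
  B1 = {m1, n1}
m0 ∈ B0, n0 ∈ B0 → same block

YES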